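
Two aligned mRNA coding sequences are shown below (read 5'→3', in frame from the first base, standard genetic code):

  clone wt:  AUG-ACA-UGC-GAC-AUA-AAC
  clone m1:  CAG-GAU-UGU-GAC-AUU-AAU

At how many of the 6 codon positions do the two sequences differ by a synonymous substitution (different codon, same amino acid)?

3

Codon 1: AUG Met / CAG Gln — nonsynonymous.
Codon 2: ACA Thr / GAU Asp — nonsynonymous.
Codon 3: UGC Cys / UGU Cys — synonymous.
Codon 4: GAC Asp / GAC Asp — identical.
Codon 5: AUA Ile / AUU Ile — synonymous.
Codon 6: AAC Asn / AAU Asn — synonymous.
Synonymous differences: 3.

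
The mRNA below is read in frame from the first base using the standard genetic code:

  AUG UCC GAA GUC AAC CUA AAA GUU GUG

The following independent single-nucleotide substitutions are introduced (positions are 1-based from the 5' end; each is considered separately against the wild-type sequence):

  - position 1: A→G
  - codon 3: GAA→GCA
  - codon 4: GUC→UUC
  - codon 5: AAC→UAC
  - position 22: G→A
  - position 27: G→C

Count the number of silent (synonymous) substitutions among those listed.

1

Codon 1: AUG (Met) → GUG (Val) — missense.
Codon 3: GAA (Glu) → GCA (Ala) — missense.
Codon 4: GUC (Val) → UUC (Phe) — missense.
Codon 5: AAC (Asn) → UAC (Tyr) — missense.
Codon 8: GUU (Val) → AUU (Ile) — missense.
Codon 9: GUG (Val) → GUC (Val) — synonymous.
Synonymous: 1 of 6.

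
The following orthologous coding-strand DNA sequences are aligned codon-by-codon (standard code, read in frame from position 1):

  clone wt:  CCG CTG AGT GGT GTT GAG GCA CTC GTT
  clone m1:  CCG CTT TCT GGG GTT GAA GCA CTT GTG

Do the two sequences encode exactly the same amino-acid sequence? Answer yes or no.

Codon 1: CCG Pro / CCG Pro — identical.
Codon 2: CTG Leu / CTT Leu — synonymous.
Codon 3: AGT Ser / TCT Ser — synonymous.
Codon 4: GGT Gly / GGG Gly — synonymous.
Codon 5: GTT Val / GTT Val — identical.
Codon 6: GAG Glu / GAA Glu — synonymous.
Codon 7: GCA Ala / GCA Ala — identical.
Codon 8: CTC Leu / CTT Leu — synonymous.
Codon 9: GTT Val / GTG Val — synonymous.
Nonsynonymous differences: 0 → same protein.

yes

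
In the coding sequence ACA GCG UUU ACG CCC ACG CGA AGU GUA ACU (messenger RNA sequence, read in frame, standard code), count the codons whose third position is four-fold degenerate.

8

Codon 1 ACA (Thr): third position 4-fold.
Codon 2 GCG (Ala): third position 4-fold.
Codon 3 UUU (Phe): third position 2-fold.
Codon 4 ACG (Thr): third position 4-fold.
Codon 5 CCC (Pro): third position 4-fold.
Codon 6 ACG (Thr): third position 4-fold.
Codon 7 CGA (Arg): third position 4-fold.
Codon 8 AGU (Ser): third position 2-fold.
Codon 9 GUA (Val): third position 4-fold.
Codon 10 ACU (Thr): third position 4-fold.
Four-fold degenerate third positions: 8.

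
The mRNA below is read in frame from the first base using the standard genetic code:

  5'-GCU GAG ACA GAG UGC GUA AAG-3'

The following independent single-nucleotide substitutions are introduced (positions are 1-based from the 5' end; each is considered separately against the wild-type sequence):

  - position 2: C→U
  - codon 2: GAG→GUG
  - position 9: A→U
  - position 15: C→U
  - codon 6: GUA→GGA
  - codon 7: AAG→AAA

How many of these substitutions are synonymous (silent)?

3

Codon 1: GCU (Ala) → GUU (Val) — missense.
Codon 2: GAG (Glu) → GUG (Val) — missense.
Codon 3: ACA (Thr) → ACU (Thr) — synonymous.
Codon 5: UGC (Cys) → UGU (Cys) — synonymous.
Codon 6: GUA (Val) → GGA (Gly) — missense.
Codon 7: AAG (Lys) → AAA (Lys) — synonymous.
Synonymous: 3 of 6.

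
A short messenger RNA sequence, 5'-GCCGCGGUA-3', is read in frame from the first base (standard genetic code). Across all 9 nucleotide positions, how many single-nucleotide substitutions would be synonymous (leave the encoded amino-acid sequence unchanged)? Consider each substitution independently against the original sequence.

9

Codon 1 (GCC, Ala): 3 synonymous substitutions.
Codon 2 (GCG, Ala): 3 synonymous substitutions.
Codon 3 (GUA, Val): 3 synonymous substitutions.
Total: 3 + 3 + 3 = 9.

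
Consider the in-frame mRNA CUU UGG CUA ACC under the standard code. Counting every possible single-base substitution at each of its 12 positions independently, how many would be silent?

Codon 1 (CUU, Leu): 3 synonymous substitutions.
Codon 2 (UGG, Trp): 0 synonymous substitutions.
Codon 3 (CUA, Leu): 4 synonymous substitutions.
Codon 4 (ACC, Thr): 3 synonymous substitutions.
Total: 3 + 0 + 4 + 3 = 10.

10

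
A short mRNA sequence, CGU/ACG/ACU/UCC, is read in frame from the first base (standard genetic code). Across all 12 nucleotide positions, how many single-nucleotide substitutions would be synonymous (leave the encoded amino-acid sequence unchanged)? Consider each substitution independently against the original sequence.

Codon 1 (CGU, Arg): 3 synonymous substitutions.
Codon 2 (ACG, Thr): 3 synonymous substitutions.
Codon 3 (ACU, Thr): 3 synonymous substitutions.
Codon 4 (UCC, Ser): 3 synonymous substitutions.
Total: 3 + 3 + 3 + 3 = 12.

12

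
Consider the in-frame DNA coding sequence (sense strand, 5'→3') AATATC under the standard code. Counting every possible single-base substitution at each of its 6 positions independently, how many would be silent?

Codon 1 (AAT, Asn): 1 synonymous substitution.
Codon 2 (ATC, Ile): 2 synonymous substitutions.
Total: 1 + 2 = 3.

3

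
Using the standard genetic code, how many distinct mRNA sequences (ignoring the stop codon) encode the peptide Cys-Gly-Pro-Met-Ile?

96

Cys: 2 codons.
Gly: 4 codons.
Pro: 4 codons.
Met: 1 codon.
Ile: 3 codons.
2 × 4 × 4 × 1 × 3 = 96.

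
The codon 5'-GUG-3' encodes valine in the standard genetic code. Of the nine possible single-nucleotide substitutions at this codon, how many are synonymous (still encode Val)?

3

Position 1: none → 0 synonymous.
Position 2: none → 0 synonymous.
Position 3: GUU, GUC, GUA → 3 synonymous.
Total: 0 + 0 + 3 = 3.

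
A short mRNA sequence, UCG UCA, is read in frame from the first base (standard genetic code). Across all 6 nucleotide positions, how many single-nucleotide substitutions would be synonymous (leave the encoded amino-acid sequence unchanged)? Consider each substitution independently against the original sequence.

6

Codon 1 (UCG, Ser): 3 synonymous substitutions.
Codon 2 (UCA, Ser): 3 synonymous substitutions.
Total: 3 + 3 = 6.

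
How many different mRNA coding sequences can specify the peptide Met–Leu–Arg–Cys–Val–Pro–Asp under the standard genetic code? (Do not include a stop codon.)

2304

Met: 1 codon.
Leu: 6 codons.
Arg: 6 codons.
Cys: 2 codons.
Val: 4 codons.
Pro: 4 codons.
Asp: 2 codons.
1 × 6 × 6 × 2 × 4 × 4 × 2 = 2304.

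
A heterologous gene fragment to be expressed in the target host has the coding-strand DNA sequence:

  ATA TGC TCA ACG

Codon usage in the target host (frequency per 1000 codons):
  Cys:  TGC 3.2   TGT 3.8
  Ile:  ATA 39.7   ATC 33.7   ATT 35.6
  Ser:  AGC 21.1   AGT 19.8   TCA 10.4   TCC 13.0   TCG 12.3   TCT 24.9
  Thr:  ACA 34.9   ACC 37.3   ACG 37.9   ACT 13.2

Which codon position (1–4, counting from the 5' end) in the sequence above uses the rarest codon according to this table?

Codon 1 ATA (Ile): 39.7 per 1000.
Codon 2 TGC (Cys): 3.2 per 1000.
Codon 3 TCA (Ser): 10.4 per 1000.
Codon 4 ACG (Thr): 37.9 per 1000.
Lowest frequency is 3.2 at codon 2.

2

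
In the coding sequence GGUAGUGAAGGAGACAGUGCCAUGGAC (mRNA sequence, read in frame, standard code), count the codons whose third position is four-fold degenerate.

Codon 1 GGU (Gly): third position 4-fold.
Codon 2 AGU (Ser): third position 2-fold.
Codon 3 GAA (Glu): third position 2-fold.
Codon 4 GGA (Gly): third position 4-fold.
Codon 5 GAC (Asp): third position 2-fold.
Codon 6 AGU (Ser): third position 2-fold.
Codon 7 GCC (Ala): third position 4-fold.
Codon 8 AUG (Met): third position 1-fold.
Codon 9 GAC (Asp): third position 2-fold.
Four-fold degenerate third positions: 3.

3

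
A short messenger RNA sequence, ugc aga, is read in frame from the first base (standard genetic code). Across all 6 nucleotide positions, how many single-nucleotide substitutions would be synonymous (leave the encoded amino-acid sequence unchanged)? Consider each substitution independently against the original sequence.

Codon 1 (UGC, Cys): 1 synonymous substitution.
Codon 2 (AGA, Arg): 2 synonymous substitutions.
Total: 1 + 2 = 3.

3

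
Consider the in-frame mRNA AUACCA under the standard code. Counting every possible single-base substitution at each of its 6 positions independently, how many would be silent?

5

Codon 1 (AUA, Ile): 2 synonymous substitutions.
Codon 2 (CCA, Pro): 3 synonymous substitutions.
Total: 2 + 3 = 5.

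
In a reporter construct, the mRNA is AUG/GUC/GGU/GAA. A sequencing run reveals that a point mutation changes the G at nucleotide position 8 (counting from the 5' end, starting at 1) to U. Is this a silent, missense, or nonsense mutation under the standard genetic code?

missense

Position 8 falls in codon 3: GGU → Gly.
After the substitution the codon is GUU → Val.
Gly ≠ Val, so this is a missense mutation.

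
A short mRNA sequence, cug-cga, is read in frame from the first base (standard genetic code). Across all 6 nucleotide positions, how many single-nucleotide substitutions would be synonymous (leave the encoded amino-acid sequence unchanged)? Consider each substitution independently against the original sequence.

8

Codon 1 (CUG, Leu): 4 synonymous substitutions.
Codon 2 (CGA, Arg): 4 synonymous substitutions.
Total: 4 + 4 = 8.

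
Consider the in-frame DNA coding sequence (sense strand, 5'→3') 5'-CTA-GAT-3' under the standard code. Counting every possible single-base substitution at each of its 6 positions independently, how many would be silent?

5

Codon 1 (CTA, Leu): 4 synonymous substitutions.
Codon 2 (GAT, Asp): 1 synonymous substitution.
Total: 4 + 1 = 5.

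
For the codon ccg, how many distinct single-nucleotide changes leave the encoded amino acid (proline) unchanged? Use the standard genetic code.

Position 1: none → 0 synonymous.
Position 2: none → 0 synonymous.
Position 3: CCU, CCC, CCA → 3 synonymous.
Total: 0 + 0 + 3 = 3.

3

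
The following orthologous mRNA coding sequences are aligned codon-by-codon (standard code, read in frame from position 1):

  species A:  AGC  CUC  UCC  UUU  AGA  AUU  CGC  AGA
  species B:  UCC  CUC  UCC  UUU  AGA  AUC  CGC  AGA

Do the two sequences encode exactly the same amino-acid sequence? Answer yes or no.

yes

Codon 1: AGC Ser / UCC Ser — synonymous.
Codon 2: CUC Leu / CUC Leu — identical.
Codon 3: UCC Ser / UCC Ser — identical.
Codon 4: UUU Phe / UUU Phe — identical.
Codon 5: AGA Arg / AGA Arg — identical.
Codon 6: AUU Ile / AUC Ile — synonymous.
Codon 7: CGC Arg / CGC Arg — identical.
Codon 8: AGA Arg / AGA Arg — identical.
Nonsynonymous differences: 0 → same protein.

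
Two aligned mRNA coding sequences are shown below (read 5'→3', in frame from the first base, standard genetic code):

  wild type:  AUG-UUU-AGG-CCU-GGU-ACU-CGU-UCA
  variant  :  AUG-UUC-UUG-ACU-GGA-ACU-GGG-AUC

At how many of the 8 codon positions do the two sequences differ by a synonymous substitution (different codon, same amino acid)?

Codon 1: AUG Met / AUG Met — identical.
Codon 2: UUU Phe / UUC Phe — synonymous.
Codon 3: AGG Arg / UUG Leu — nonsynonymous.
Codon 4: CCU Pro / ACU Thr — nonsynonymous.
Codon 5: GGU Gly / GGA Gly — synonymous.
Codon 6: ACU Thr / ACU Thr — identical.
Codon 7: CGU Arg / GGG Gly — nonsynonymous.
Codon 8: UCA Ser / AUC Ile — nonsynonymous.
Synonymous differences: 2.

2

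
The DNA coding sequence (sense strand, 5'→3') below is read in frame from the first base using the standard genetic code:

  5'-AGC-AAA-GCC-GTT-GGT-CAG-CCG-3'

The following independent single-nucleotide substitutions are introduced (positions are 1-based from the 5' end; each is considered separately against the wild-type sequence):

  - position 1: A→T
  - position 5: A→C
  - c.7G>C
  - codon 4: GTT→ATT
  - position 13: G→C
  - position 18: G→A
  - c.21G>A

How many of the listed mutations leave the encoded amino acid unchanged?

Codon 1: AGC (Ser) → TGC (Cys) — missense.
Codon 2: AAA (Lys) → ACA (Thr) — missense.
Codon 3: GCC (Ala) → CCC (Pro) — missense.
Codon 4: GTT (Val) → ATT (Ile) — missense.
Codon 5: GGT (Gly) → CGT (Arg) — missense.
Codon 6: CAG (Gln) → CAA (Gln) — synonymous.
Codon 7: CCG (Pro) → CCA (Pro) — synonymous.
Synonymous: 2 of 7.

2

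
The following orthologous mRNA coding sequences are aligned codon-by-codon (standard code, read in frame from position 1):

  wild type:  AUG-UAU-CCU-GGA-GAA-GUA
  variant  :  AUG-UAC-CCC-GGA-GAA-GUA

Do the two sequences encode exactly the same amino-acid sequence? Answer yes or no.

yes

Codon 1: AUG Met / AUG Met — identical.
Codon 2: UAU Tyr / UAC Tyr — synonymous.
Codon 3: CCU Pro / CCC Pro — synonymous.
Codon 4: GGA Gly / GGA Gly — identical.
Codon 5: GAA Glu / GAA Glu — identical.
Codon 6: GUA Val / GUA Val — identical.
Nonsynonymous differences: 0 → same protein.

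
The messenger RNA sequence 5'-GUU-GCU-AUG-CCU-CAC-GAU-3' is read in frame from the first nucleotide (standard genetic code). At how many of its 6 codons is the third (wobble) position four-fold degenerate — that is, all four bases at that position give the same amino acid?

3

Codon 1 GUU (Val): third position 4-fold.
Codon 2 GCU (Ala): third position 4-fold.
Codon 3 AUG (Met): third position 1-fold.
Codon 4 CCU (Pro): third position 4-fold.
Codon 5 CAC (His): third position 2-fold.
Codon 6 GAU (Asp): third position 2-fold.
Four-fold degenerate third positions: 3.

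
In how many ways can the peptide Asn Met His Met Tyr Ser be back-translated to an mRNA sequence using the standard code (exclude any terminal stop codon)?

Asn: 2 codons.
Met: 1 codon.
His: 2 codons.
Met: 1 codon.
Tyr: 2 codons.
Ser: 6 codons.
2 × 1 × 2 × 1 × 2 × 6 = 48.

48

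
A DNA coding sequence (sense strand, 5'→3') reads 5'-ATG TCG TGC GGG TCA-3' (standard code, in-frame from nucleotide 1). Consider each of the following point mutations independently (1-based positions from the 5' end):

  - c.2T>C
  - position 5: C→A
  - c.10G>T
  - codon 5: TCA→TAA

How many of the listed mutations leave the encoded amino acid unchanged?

Codon 1: ATG (Met) → ACG (Thr) — missense.
Codon 2: TCG (Ser) → TAG (Stop) — nonsense.
Codon 4: GGG (Gly) → TGG (Trp) — missense.
Codon 5: TCA (Ser) → TAA (Stop) — nonsense.
Synonymous: 0 of 4.

0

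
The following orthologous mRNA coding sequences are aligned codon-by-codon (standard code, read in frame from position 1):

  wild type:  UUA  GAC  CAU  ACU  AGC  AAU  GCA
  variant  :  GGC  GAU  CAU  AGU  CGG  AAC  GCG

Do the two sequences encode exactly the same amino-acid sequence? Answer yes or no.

no

Codon 1: UUA Leu / GGC Gly — nonsynonymous.
Codon 2: GAC Asp / GAU Asp — synonymous.
Codon 3: CAU His / CAU His — identical.
Codon 4: ACU Thr / AGU Ser — nonsynonymous.
Codon 5: AGC Ser / CGG Arg — nonsynonymous.
Codon 6: AAU Asn / AAC Asn — synonymous.
Codon 7: GCA Ala / GCG Ala — synonymous.
Nonsynonymous differences: 3 → different protein.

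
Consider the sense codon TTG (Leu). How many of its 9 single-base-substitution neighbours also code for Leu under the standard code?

Position 1: CTG → 1 synonymous.
Position 2: none → 0 synonymous.
Position 3: TTA → 1 synonymous.
Total: 1 + 0 + 1 = 2.

2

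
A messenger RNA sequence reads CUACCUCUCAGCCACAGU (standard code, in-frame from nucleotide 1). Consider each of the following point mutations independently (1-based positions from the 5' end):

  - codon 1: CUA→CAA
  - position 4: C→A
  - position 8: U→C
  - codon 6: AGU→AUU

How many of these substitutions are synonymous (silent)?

Codon 1: CUA (Leu) → CAA (Gln) — missense.
Codon 2: CCU (Pro) → ACU (Thr) — missense.
Codon 3: CUC (Leu) → CCC (Pro) — missense.
Codon 6: AGU (Ser) → AUU (Ile) — missense.
Synonymous: 0 of 4.

0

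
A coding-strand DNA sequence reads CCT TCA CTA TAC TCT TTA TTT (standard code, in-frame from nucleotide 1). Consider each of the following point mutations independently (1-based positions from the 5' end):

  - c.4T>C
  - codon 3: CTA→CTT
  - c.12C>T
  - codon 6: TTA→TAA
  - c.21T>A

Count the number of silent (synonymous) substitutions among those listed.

2

Codon 2: TCA (Ser) → CCA (Pro) — missense.
Codon 3: CTA (Leu) → CTT (Leu) — synonymous.
Codon 4: TAC (Tyr) → TAT (Tyr) — synonymous.
Codon 6: TTA (Leu) → TAA (Stop) — nonsense.
Codon 7: TTT (Phe) → TTA (Leu) — missense.
Synonymous: 2 of 5.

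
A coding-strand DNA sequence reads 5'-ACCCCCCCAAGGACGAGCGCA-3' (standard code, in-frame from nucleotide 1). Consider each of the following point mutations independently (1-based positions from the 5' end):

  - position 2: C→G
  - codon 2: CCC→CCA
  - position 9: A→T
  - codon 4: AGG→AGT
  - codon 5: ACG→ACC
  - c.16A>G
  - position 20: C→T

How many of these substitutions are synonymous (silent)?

Codon 1: ACC (Thr) → AGC (Ser) — missense.
Codon 2: CCC (Pro) → CCA (Pro) — synonymous.
Codon 3: CCA (Pro) → CCT (Pro) — synonymous.
Codon 4: AGG (Arg) → AGT (Ser) — missense.
Codon 5: ACG (Thr) → ACC (Thr) — synonymous.
Codon 6: AGC (Ser) → GGC (Gly) — missense.
Codon 7: GCA (Ala) → GTA (Val) — missense.
Synonymous: 3 of 7.

3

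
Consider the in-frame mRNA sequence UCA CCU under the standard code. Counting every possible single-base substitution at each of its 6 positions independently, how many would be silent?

Codon 1 (UCA, Ser): 3 synonymous substitutions.
Codon 2 (CCU, Pro): 3 synonymous substitutions.
Total: 3 + 3 = 6.

6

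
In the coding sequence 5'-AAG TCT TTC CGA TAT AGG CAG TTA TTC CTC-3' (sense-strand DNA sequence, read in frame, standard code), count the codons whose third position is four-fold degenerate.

Codon 1 AAG (Lys): third position 2-fold.
Codon 2 TCT (Ser): third position 4-fold.
Codon 3 TTC (Phe): third position 2-fold.
Codon 4 CGA (Arg): third position 4-fold.
Codon 5 TAT (Tyr): third position 2-fold.
Codon 6 AGG (Arg): third position 2-fold.
Codon 7 CAG (Gln): third position 2-fold.
Codon 8 TTA (Leu): third position 2-fold.
Codon 9 TTC (Phe): third position 2-fold.
Codon 10 CTC (Leu): third position 4-fold.
Four-fold degenerate third positions: 3.

3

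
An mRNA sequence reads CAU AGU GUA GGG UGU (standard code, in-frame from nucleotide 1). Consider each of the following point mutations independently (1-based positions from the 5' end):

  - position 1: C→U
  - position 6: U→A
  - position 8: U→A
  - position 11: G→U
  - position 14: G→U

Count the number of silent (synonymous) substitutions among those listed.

0

Codon 1: CAU (His) → UAU (Tyr) — missense.
Codon 2: AGU (Ser) → AGA (Arg) — missense.
Codon 3: GUA (Val) → GAA (Glu) — missense.
Codon 4: GGG (Gly) → GUG (Val) — missense.
Codon 5: UGU (Cys) → UUU (Phe) — missense.
Synonymous: 0 of 5.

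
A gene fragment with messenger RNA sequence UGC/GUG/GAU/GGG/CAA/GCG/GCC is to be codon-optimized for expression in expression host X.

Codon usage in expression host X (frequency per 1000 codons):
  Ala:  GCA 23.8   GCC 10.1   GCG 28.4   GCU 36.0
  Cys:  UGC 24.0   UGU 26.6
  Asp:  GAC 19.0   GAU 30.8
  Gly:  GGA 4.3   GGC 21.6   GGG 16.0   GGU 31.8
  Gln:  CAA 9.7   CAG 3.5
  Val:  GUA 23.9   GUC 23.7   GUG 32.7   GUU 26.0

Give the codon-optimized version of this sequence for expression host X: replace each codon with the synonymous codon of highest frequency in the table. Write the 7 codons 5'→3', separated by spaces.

UGU GUG GAU GGU CAA GCU GCU

Codon 1 (Cys): best is UGU at 26.6.
Codon 2 (Val): best is GUG at 32.7.
Codon 3 (Asp): best is GAU at 30.8.
Codon 4 (Gly): best is GGU at 31.8.
Codon 5 (Gln): best is CAA at 9.7.
Codon 6 (Ala): best is GCU at 36.0.
Codon 7 (Ala): best is GCU at 36.0.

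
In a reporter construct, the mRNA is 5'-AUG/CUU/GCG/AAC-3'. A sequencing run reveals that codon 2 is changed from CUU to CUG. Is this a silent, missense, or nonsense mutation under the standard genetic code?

Position 6 falls in codon 2: CUU → Leu.
After the substitution the codon is CUG → Leu.
Both encode Leu, so the change is synonymous.

silent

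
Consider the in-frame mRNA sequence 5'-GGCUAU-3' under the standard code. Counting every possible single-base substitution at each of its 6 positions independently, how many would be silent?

Codon 1 (GGC, Gly): 3 synonymous substitutions.
Codon 2 (UAU, Tyr): 1 synonymous substitution.
Total: 3 + 1 = 4.

4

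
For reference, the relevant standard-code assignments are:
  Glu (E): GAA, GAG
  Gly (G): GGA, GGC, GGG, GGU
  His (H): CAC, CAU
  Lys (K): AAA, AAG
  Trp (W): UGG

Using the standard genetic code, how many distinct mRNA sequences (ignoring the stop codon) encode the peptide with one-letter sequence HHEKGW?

His: 2 codons.
His: 2 codons.
Glu: 2 codons.
Lys: 2 codons.
Gly: 4 codons.
Trp: 1 codon.
2 × 2 × 2 × 2 × 4 × 1 = 64.

64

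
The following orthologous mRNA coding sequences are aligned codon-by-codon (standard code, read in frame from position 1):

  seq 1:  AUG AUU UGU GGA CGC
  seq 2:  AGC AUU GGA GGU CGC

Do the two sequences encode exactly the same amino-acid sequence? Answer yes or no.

Codon 1: AUG Met / AGC Ser — nonsynonymous.
Codon 2: AUU Ile / AUU Ile — identical.
Codon 3: UGU Cys / GGA Gly — nonsynonymous.
Codon 4: GGA Gly / GGU Gly — synonymous.
Codon 5: CGC Arg / CGC Arg — identical.
Nonsynonymous differences: 2 → different protein.

no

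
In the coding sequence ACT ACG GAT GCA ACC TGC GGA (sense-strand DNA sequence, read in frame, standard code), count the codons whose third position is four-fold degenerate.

5

Codon 1 ACT (Thr): third position 4-fold.
Codon 2 ACG (Thr): third position 4-fold.
Codon 3 GAT (Asp): third position 2-fold.
Codon 4 GCA (Ala): third position 4-fold.
Codon 5 ACC (Thr): third position 4-fold.
Codon 6 TGC (Cys): third position 2-fold.
Codon 7 GGA (Gly): third position 4-fold.
Four-fold degenerate third positions: 5.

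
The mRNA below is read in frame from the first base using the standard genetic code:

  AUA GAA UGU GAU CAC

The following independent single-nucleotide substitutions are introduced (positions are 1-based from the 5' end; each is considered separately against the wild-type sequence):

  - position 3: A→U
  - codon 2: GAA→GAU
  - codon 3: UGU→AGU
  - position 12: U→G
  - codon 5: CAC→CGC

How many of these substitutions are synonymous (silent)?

1

Codon 1: AUA (Ile) → AUU (Ile) — synonymous.
Codon 2: GAA (Glu) → GAU (Asp) — missense.
Codon 3: UGU (Cys) → AGU (Ser) — missense.
Codon 4: GAU (Asp) → GAG (Glu) — missense.
Codon 5: CAC (His) → CGC (Arg) — missense.
Synonymous: 1 of 5.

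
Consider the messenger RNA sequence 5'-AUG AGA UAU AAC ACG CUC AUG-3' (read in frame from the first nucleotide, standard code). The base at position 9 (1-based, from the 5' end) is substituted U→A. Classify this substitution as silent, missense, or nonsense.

Position 9 falls in codon 3: UAU → Tyr.
After the substitution the codon is UAA → Stop.
The new codon is a stop codon, so this is a nonsense mutation.

nonsense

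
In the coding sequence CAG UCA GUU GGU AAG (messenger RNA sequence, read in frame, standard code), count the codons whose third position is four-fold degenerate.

3

Codon 1 CAG (Gln): third position 2-fold.
Codon 2 UCA (Ser): third position 4-fold.
Codon 3 GUU (Val): third position 4-fold.
Codon 4 GGU (Gly): third position 4-fold.
Codon 5 AAG (Lys): third position 2-fold.
Four-fold degenerate third positions: 3.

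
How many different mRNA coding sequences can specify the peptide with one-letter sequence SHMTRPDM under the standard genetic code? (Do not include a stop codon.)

2304

Ser: 6 codons.
His: 2 codons.
Met: 1 codon.
Thr: 4 codons.
Arg: 6 codons.
Pro: 4 codons.
Asp: 2 codons.
Met: 1 codon.
6 × 2 × 1 × 4 × 6 × 4 × 2 × 1 = 2304.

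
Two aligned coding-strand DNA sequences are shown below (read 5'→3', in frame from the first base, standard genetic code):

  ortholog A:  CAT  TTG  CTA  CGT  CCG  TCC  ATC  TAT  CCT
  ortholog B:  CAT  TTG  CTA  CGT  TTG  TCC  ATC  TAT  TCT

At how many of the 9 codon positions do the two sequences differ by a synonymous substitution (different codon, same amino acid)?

Codon 1: CAT His / CAT His — identical.
Codon 2: TTG Leu / TTG Leu — identical.
Codon 3: CTA Leu / CTA Leu — identical.
Codon 4: CGT Arg / CGT Arg — identical.
Codon 5: CCG Pro / TTG Leu — nonsynonymous.
Codon 6: TCC Ser / TCC Ser — identical.
Codon 7: ATC Ile / ATC Ile — identical.
Codon 8: TAT Tyr / TAT Tyr — identical.
Codon 9: CCT Pro / TCT Ser — nonsynonymous.
Synonymous differences: 0.

0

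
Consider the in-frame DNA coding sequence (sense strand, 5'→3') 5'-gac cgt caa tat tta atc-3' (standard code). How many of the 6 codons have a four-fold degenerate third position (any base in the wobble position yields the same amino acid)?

1

Codon 1 GAC (Asp): third position 2-fold.
Codon 2 CGT (Arg): third position 4-fold.
Codon 3 CAA (Gln): third position 2-fold.
Codon 4 TAT (Tyr): third position 2-fold.
Codon 5 TTA (Leu): third position 2-fold.
Codon 6 ATC (Ile): third position 3-fold.
Four-fold degenerate third positions: 1.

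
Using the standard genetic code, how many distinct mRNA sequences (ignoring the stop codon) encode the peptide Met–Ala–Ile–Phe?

Met: 1 codon.
Ala: 4 codons.
Ile: 3 codons.
Phe: 2 codons.
1 × 4 × 3 × 2 = 24.

24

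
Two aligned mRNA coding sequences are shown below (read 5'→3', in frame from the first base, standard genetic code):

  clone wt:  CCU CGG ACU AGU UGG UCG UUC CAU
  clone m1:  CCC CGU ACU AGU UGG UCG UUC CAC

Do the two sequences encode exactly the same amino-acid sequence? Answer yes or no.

Codon 1: CCU Pro / CCC Pro — synonymous.
Codon 2: CGG Arg / CGU Arg — synonymous.
Codon 3: ACU Thr / ACU Thr — identical.
Codon 4: AGU Ser / AGU Ser — identical.
Codon 5: UGG Trp / UGG Trp — identical.
Codon 6: UCG Ser / UCG Ser — identical.
Codon 7: UUC Phe / UUC Phe — identical.
Codon 8: CAU His / CAC His — synonymous.
Nonsynonymous differences: 0 → same protein.

yes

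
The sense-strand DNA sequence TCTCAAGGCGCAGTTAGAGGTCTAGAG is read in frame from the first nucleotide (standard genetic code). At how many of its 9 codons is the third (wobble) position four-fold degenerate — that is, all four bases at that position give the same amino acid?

6

Codon 1 TCT (Ser): third position 4-fold.
Codon 2 CAA (Gln): third position 2-fold.
Codon 3 GGC (Gly): third position 4-fold.
Codon 4 GCA (Ala): third position 4-fold.
Codon 5 GTT (Val): third position 4-fold.
Codon 6 AGA (Arg): third position 2-fold.
Codon 7 GGT (Gly): third position 4-fold.
Codon 8 CTA (Leu): third position 4-fold.
Codon 9 GAG (Glu): third position 2-fold.
Four-fold degenerate third positions: 6.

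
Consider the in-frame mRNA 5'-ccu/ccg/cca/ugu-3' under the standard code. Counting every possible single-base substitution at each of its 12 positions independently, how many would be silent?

Codon 1 (CCU, Pro): 3 synonymous substitutions.
Codon 2 (CCG, Pro): 3 synonymous substitutions.
Codon 3 (CCA, Pro): 3 synonymous substitutions.
Codon 4 (UGU, Cys): 1 synonymous substitution.
Total: 3 + 3 + 3 + 1 = 10.

10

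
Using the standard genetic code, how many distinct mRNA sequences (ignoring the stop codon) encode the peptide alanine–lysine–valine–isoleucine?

Ala: 4 codons.
Lys: 2 codons.
Val: 4 codons.
Ile: 3 codons.
4 × 2 × 4 × 3 = 96.

96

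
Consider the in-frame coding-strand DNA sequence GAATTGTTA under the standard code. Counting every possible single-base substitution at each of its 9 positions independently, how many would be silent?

Codon 1 (GAA, Glu): 1 synonymous substitution.
Codon 2 (TTG, Leu): 2 synonymous substitutions.
Codon 3 (TTA, Leu): 2 synonymous substitutions.
Total: 1 + 2 + 2 = 5.

5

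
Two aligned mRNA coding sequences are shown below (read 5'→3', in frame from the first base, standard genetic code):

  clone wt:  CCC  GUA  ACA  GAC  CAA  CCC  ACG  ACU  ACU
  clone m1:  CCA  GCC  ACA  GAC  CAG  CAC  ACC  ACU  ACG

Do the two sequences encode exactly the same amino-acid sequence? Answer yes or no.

Codon 1: CCC Pro / CCA Pro — synonymous.
Codon 2: GUA Val / GCC Ala — nonsynonymous.
Codon 3: ACA Thr / ACA Thr — identical.
Codon 4: GAC Asp / GAC Asp — identical.
Codon 5: CAA Gln / CAG Gln — synonymous.
Codon 6: CCC Pro / CAC His — nonsynonymous.
Codon 7: ACG Thr / ACC Thr — synonymous.
Codon 8: ACU Thr / ACU Thr — identical.
Codon 9: ACU Thr / ACG Thr — synonymous.
Nonsynonymous differences: 2 → different protein.

no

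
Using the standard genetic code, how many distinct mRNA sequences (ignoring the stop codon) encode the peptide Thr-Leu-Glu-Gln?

Thr: 4 codons.
Leu: 6 codons.
Glu: 2 codons.
Gln: 2 codons.
4 × 6 × 2 × 2 = 96.

96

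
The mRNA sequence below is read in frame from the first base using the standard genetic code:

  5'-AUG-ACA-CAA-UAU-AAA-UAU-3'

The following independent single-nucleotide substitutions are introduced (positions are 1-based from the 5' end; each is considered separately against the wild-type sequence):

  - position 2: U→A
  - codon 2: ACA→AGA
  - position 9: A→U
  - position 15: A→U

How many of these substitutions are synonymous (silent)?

Codon 1: AUG (Met) → AAG (Lys) — missense.
Codon 2: ACA (Thr) → AGA (Arg) — missense.
Codon 3: CAA (Gln) → CAU (His) — missense.
Codon 5: AAA (Lys) → AAU (Asn) — missense.
Synonymous: 0 of 4.

0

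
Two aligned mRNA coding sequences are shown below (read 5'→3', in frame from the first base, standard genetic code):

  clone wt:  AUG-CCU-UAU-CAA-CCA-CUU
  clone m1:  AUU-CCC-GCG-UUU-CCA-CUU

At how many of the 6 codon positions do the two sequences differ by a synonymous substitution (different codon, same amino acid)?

1

Codon 1: AUG Met / AUU Ile — nonsynonymous.
Codon 2: CCU Pro / CCC Pro — synonymous.
Codon 3: UAU Tyr / GCG Ala — nonsynonymous.
Codon 4: CAA Gln / UUU Phe — nonsynonymous.
Codon 5: CCA Pro / CCA Pro — identical.
Codon 6: CUU Leu / CUU Leu — identical.
Synonymous differences: 1.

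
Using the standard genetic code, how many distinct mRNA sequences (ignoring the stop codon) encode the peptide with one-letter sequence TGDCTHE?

Thr: 4 codons.
Gly: 4 codons.
Asp: 2 codons.
Cys: 2 codons.
Thr: 4 codons.
His: 2 codons.
Glu: 2 codons.
4 × 4 × 2 × 2 × 4 × 2 × 2 = 1024.

1024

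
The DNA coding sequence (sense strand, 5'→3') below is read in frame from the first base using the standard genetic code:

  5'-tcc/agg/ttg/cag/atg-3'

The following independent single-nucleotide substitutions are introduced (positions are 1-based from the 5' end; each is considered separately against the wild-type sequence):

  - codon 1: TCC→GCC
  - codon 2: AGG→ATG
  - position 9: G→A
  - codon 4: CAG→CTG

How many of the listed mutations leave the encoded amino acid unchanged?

1

Codon 1: TCC (Ser) → GCC (Ala) — missense.
Codon 2: AGG (Arg) → ATG (Met) — missense.
Codon 3: TTG (Leu) → TTA (Leu) — synonymous.
Codon 4: CAG (Gln) → CTG (Leu) — missense.
Synonymous: 1 of 4.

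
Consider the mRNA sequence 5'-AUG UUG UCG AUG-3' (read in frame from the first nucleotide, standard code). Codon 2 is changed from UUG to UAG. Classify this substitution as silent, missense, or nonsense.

Position 5 falls in codon 2: UUG → Leu.
After the substitution the codon is UAG → Stop.
The new codon is a stop codon, so this is a nonsense mutation.

nonsense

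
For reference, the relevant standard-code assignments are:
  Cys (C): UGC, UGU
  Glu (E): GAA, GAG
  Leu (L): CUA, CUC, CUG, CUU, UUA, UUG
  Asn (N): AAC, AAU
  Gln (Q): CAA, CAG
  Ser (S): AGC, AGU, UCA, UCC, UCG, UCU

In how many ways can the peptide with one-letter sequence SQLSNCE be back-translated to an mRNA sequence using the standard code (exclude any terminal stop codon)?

3456

Ser: 6 codons.
Gln: 2 codons.
Leu: 6 codons.
Ser: 6 codons.
Asn: 2 codons.
Cys: 2 codons.
Glu: 2 codons.
6 × 2 × 6 × 6 × 2 × 2 × 2 = 3456.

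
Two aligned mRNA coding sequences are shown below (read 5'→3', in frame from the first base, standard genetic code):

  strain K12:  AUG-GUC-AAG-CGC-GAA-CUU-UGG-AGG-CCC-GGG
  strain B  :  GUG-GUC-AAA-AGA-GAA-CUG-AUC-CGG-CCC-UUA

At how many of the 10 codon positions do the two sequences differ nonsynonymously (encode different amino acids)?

Codon 1: AUG Met / GUG Val — nonsynonymous.
Codon 2: GUC Val / GUC Val — identical.
Codon 3: AAG Lys / AAA Lys — synonymous.
Codon 4: CGC Arg / AGA Arg — synonymous.
Codon 5: GAA Glu / GAA Glu — identical.
Codon 6: CUU Leu / CUG Leu — synonymous.
Codon 7: UGG Trp / AUC Ile — nonsynonymous.
Codon 8: AGG Arg / CGG Arg — synonymous.
Codon 9: CCC Pro / CCC Pro — identical.
Codon 10: GGG Gly / UUA Leu — nonsynonymous.
Nonsynonymous differences: 3.

3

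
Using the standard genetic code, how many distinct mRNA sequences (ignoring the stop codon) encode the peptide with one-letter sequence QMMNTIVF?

384

Gln: 2 codons.
Met: 1 codon.
Met: 1 codon.
Asn: 2 codons.
Thr: 4 codons.
Ile: 3 codons.
Val: 4 codons.
Phe: 2 codons.
2 × 1 × 1 × 2 × 4 × 3 × 4 × 2 = 384.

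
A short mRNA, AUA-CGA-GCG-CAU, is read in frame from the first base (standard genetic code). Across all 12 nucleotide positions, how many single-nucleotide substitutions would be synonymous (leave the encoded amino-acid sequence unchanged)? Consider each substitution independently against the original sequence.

10

Codon 1 (AUA, Ile): 2 synonymous substitutions.
Codon 2 (CGA, Arg): 4 synonymous substitutions.
Codon 3 (GCG, Ala): 3 synonymous substitutions.
Codon 4 (CAU, His): 1 synonymous substitution.
Total: 2 + 4 + 3 + 1 = 10.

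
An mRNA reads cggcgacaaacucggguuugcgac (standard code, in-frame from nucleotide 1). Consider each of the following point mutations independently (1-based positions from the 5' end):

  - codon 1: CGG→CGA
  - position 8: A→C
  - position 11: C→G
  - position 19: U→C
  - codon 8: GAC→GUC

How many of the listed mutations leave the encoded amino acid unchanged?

Codon 1: CGG (Arg) → CGA (Arg) — synonymous.
Codon 3: CAA (Gln) → CCA (Pro) — missense.
Codon 4: ACU (Thr) → AGU (Ser) — missense.
Codon 7: UGC (Cys) → CGC (Arg) — missense.
Codon 8: GAC (Asp) → GUC (Val) — missense.
Synonymous: 1 of 5.

1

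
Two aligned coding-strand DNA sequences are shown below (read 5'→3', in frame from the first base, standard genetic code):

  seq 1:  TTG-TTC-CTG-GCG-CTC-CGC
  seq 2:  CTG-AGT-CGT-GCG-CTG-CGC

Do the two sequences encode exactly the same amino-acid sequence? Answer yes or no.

Codon 1: TTG Leu / CTG Leu — synonymous.
Codon 2: TTC Phe / AGT Ser — nonsynonymous.
Codon 3: CTG Leu / CGT Arg — nonsynonymous.
Codon 4: GCG Ala / GCG Ala — identical.
Codon 5: CTC Leu / CTG Leu — synonymous.
Codon 6: CGC Arg / CGC Arg — identical.
Nonsynonymous differences: 2 → different protein.

no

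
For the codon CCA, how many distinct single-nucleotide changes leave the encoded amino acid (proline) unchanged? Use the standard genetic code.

3

Position 1: none → 0 synonymous.
Position 2: none → 0 synonymous.
Position 3: CCT, CCC, CCG → 3 synonymous.
Total: 0 + 0 + 3 = 3.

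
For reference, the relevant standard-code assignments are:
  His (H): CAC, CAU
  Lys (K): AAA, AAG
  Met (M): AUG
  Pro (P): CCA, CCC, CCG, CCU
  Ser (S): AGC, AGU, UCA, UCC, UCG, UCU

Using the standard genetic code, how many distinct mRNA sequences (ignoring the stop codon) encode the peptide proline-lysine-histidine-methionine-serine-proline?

384

Pro: 4 codons.
Lys: 2 codons.
His: 2 codons.
Met: 1 codon.
Ser: 6 codons.
Pro: 4 codons.
4 × 2 × 2 × 1 × 6 × 4 = 384.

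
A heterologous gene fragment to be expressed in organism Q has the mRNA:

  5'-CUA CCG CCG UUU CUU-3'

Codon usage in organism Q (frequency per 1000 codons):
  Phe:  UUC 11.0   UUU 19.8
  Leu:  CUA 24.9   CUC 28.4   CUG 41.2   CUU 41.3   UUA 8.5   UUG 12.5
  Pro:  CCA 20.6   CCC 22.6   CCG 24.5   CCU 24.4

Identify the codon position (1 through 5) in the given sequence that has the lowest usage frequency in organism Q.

Codon 1 CUA (Leu): 24.9 per 1000.
Codon 2 CCG (Pro): 24.5 per 1000.
Codon 3 CCG (Pro): 24.5 per 1000.
Codon 4 UUU (Phe): 19.8 per 1000.
Codon 5 CUU (Leu): 41.3 per 1000.
Lowest frequency is 19.8 at codon 4.

4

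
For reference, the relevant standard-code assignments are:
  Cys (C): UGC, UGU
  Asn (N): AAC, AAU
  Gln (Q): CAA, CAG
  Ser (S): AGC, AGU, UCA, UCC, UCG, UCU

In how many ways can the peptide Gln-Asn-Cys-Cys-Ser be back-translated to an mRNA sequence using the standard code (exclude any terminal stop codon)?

96

Gln: 2 codons.
Asn: 2 codons.
Cys: 2 codons.
Cys: 2 codons.
Ser: 6 codons.
2 × 2 × 2 × 2 × 6 = 96.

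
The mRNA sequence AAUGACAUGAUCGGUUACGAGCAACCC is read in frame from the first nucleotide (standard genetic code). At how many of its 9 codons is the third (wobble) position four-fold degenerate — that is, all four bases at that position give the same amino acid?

Codon 1 AAU (Asn): third position 2-fold.
Codon 2 GAC (Asp): third position 2-fold.
Codon 3 AUG (Met): third position 1-fold.
Codon 4 AUC (Ile): third position 3-fold.
Codon 5 GGU (Gly): third position 4-fold.
Codon 6 UAC (Tyr): third position 2-fold.
Codon 7 GAG (Glu): third position 2-fold.
Codon 8 CAA (Gln): third position 2-fold.
Codon 9 CCC (Pro): third position 4-fold.
Four-fold degenerate third positions: 2.

2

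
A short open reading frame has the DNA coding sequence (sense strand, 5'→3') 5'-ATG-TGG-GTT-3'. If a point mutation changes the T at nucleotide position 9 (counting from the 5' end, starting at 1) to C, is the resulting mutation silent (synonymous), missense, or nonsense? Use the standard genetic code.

silent

Position 9 falls in codon 3: GTT → Val.
After the substitution the codon is GTC → Val.
Both encode Val, so the change is synonymous.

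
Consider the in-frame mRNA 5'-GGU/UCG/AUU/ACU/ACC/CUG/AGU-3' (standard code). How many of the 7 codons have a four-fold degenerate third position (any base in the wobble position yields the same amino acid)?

5

Codon 1 GGU (Gly): third position 4-fold.
Codon 2 UCG (Ser): third position 4-fold.
Codon 3 AUU (Ile): third position 3-fold.
Codon 4 ACU (Thr): third position 4-fold.
Codon 5 ACC (Thr): third position 4-fold.
Codon 6 CUG (Leu): third position 4-fold.
Codon 7 AGU (Ser): third position 2-fold.
Four-fold degenerate third positions: 5.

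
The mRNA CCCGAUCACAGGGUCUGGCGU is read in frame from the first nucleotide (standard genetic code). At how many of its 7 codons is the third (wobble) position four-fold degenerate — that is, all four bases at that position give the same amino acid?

3

Codon 1 CCC (Pro): third position 4-fold.
Codon 2 GAU (Asp): third position 2-fold.
Codon 3 CAC (His): third position 2-fold.
Codon 4 AGG (Arg): third position 2-fold.
Codon 5 GUC (Val): third position 4-fold.
Codon 6 UGG (Trp): third position 1-fold.
Codon 7 CGU (Arg): third position 4-fold.
Four-fold degenerate third positions: 3.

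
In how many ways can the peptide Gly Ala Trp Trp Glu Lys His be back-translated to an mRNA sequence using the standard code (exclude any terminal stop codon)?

128

Gly: 4 codons.
Ala: 4 codons.
Trp: 1 codon.
Trp: 1 codon.
Glu: 2 codons.
Lys: 2 codons.
His: 2 codons.
4 × 4 × 1 × 1 × 2 × 2 × 2 = 128.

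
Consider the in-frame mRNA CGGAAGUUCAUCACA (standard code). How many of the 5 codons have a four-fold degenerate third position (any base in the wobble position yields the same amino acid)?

2

Codon 1 CGG (Arg): third position 4-fold.
Codon 2 AAG (Lys): third position 2-fold.
Codon 3 UUC (Phe): third position 2-fold.
Codon 4 AUC (Ile): third position 3-fold.
Codon 5 ACA (Thr): third position 4-fold.
Four-fold degenerate third positions: 2.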